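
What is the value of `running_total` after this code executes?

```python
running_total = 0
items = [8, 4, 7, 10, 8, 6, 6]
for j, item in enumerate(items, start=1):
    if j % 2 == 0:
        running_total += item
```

Let's trace through this code step by step.

Initialize: running_total = 0
Initialize: items = [8, 4, 7, 10, 8, 6, 6]
Entering loop: for j, item in enumerate(items, start=1):

After execution: running_total = 20
20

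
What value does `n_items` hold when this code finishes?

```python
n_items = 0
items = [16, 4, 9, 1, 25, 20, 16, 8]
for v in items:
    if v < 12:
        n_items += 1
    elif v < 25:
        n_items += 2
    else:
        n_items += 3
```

Let's trace through this code step by step.

Initialize: n_items = 0
Initialize: items = [16, 4, 9, 1, 25, 20, 16, 8]
Entering loop: for v in items:

After execution: n_items = 13
13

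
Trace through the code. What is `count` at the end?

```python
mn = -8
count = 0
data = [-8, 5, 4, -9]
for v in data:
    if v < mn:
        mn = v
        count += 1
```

Let's trace through this code step by step.

Initialize: mn = -8
Initialize: count = 0
Initialize: data = [-8, 5, 4, -9]
Entering loop: for v in data:

After execution: count = 1
1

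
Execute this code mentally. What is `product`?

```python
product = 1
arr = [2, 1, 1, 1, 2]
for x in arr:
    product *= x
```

Let's trace through this code step by step.

Initialize: product = 1
Initialize: arr = [2, 1, 1, 1, 2]
Entering loop: for x in arr:

After execution: product = 4
4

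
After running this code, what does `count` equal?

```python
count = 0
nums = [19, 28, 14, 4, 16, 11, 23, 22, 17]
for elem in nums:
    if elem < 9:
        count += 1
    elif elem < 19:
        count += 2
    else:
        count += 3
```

Let's trace through this code step by step.

Initialize: count = 0
Initialize: nums = [19, 28, 14, 4, 16, 11, 23, 22, 17]
Entering loop: for elem in nums:

After execution: count = 21
21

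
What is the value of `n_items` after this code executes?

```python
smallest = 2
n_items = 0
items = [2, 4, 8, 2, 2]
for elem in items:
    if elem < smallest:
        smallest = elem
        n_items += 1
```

Let's trace through this code step by step.

Initialize: smallest = 2
Initialize: n_items = 0
Initialize: items = [2, 4, 8, 2, 2]
Entering loop: for elem in items:

After execution: n_items = 0
0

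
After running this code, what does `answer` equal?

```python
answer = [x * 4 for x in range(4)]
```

Let's trace through this code step by step.

Initialize: answer = [x * 4 for x in range(4)]

After execution: answer = [0, 4, 8, 12]
[0, 4, 8, 12]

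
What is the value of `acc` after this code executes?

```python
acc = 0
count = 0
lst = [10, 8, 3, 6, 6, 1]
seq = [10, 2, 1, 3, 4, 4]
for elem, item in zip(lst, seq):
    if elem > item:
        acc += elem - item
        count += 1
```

Let's trace through this code step by step.

Initialize: acc = 0
Initialize: count = 0
Initialize: lst = [10, 8, 3, 6, 6, 1]
Initialize: seq = [10, 2, 1, 3, 4, 4]
Entering loop: for elem, item in zip(lst, seq):

After execution: acc = 13
13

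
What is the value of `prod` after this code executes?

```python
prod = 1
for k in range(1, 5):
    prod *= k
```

Let's trace through this code step by step.

Initialize: prod = 1
Entering loop: for k in range(1, 5):

After execution: prod = 24
24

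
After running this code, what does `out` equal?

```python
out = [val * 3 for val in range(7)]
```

Let's trace through this code step by step.

Initialize: out = [val * 3 for val in range(7)]

After execution: out = [0, 3, 6, 9, 12, 15, 18]
[0, 3, 6, 9, 12, 15, 18]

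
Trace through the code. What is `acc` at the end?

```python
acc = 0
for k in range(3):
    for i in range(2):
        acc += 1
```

Let's trace through this code step by step.

Initialize: acc = 0
Entering loop: for k in range(3):

After execution: acc = 6
6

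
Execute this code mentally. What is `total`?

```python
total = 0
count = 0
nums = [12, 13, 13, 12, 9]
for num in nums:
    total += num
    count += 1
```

Let's trace through this code step by step.

Initialize: total = 0
Initialize: count = 0
Initialize: nums = [12, 13, 13, 12, 9]
Entering loop: for num in nums:

After execution: total = 59
59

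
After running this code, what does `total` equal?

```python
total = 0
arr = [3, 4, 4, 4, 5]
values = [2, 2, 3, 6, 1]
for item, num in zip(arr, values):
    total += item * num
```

Let's trace through this code step by step.

Initialize: total = 0
Initialize: arr = [3, 4, 4, 4, 5]
Initialize: values = [2, 2, 3, 6, 1]
Entering loop: for item, num in zip(arr, values):

After execution: total = 55
55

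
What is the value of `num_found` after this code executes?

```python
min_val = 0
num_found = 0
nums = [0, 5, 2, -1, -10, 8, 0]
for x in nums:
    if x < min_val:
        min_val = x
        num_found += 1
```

Let's trace through this code step by step.

Initialize: min_val = 0
Initialize: num_found = 0
Initialize: nums = [0, 5, 2, -1, -10, 8, 0]
Entering loop: for x in nums:

After execution: num_found = 2
2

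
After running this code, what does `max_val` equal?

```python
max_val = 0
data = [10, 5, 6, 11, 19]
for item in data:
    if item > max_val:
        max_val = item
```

Let's trace through this code step by step.

Initialize: max_val = 0
Initialize: data = [10, 5, 6, 11, 19]
Entering loop: for item in data:

After execution: max_val = 19
19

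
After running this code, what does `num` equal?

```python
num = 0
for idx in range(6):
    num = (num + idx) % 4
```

Let's trace through this code step by step.

Initialize: num = 0
Entering loop: for idx in range(6):

After execution: num = 3
3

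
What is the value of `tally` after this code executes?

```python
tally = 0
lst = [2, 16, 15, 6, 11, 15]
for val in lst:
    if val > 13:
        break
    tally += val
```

Let's trace through this code step by step.

Initialize: tally = 0
Initialize: lst = [2, 16, 15, 6, 11, 15]
Entering loop: for val in lst:

After execution: tally = 2
2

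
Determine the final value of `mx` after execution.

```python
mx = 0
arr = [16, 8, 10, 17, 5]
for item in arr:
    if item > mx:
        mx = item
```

Let's trace through this code step by step.

Initialize: mx = 0
Initialize: arr = [16, 8, 10, 17, 5]
Entering loop: for item in arr:

After execution: mx = 17
17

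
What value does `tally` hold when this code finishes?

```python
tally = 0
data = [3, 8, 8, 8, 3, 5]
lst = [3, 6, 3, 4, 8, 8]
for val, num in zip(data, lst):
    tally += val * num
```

Let's trace through this code step by step.

Initialize: tally = 0
Initialize: data = [3, 8, 8, 8, 3, 5]
Initialize: lst = [3, 6, 3, 4, 8, 8]
Entering loop: for val, num in zip(data, lst):

After execution: tally = 177
177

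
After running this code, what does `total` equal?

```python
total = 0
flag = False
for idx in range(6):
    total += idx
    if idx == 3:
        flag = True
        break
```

Let's trace through this code step by step.

Initialize: total = 0
Initialize: flag = False
Entering loop: for idx in range(6):

After execution: total = 6
6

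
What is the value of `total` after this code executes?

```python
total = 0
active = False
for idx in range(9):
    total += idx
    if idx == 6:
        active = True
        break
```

Let's trace through this code step by step.

Initialize: total = 0
Initialize: active = False
Entering loop: for idx in range(9):

After execution: total = 21
21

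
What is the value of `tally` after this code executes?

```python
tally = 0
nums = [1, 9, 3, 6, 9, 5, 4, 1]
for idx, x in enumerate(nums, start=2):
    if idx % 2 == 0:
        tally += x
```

Let's trace through this code step by step.

Initialize: tally = 0
Initialize: nums = [1, 9, 3, 6, 9, 5, 4, 1]
Entering loop: for idx, x in enumerate(nums, start=2):

After execution: tally = 17
17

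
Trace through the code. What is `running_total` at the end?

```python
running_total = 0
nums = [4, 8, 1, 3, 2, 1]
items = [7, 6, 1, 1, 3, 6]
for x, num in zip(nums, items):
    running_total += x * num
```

Let's trace through this code step by step.

Initialize: running_total = 0
Initialize: nums = [4, 8, 1, 3, 2, 1]
Initialize: items = [7, 6, 1, 1, 3, 6]
Entering loop: for x, num in zip(nums, items):

After execution: running_total = 92
92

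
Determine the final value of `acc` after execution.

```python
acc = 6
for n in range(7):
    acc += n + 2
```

Let's trace through this code step by step.

Initialize: acc = 6
Entering loop: for n in range(7):

After execution: acc = 41
41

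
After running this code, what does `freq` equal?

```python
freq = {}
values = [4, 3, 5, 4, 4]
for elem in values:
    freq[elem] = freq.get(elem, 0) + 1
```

Let's trace through this code step by step.

Initialize: freq = {}
Initialize: values = [4, 3, 5, 4, 4]
Entering loop: for elem in values:

After execution: freq = {4: 3, 3: 1, 5: 1}
{4: 3, 3: 1, 5: 1}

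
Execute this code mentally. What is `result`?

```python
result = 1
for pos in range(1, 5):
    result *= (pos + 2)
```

Let's trace through this code step by step.

Initialize: result = 1
Entering loop: for pos in range(1, 5):

After execution: result = 360
360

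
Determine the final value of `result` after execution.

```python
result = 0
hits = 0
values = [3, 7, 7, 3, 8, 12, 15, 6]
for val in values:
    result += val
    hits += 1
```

Let's trace through this code step by step.

Initialize: result = 0
Initialize: hits = 0
Initialize: values = [3, 7, 7, 3, 8, 12, 15, 6]
Entering loop: for val in values:

After execution: result = 61
61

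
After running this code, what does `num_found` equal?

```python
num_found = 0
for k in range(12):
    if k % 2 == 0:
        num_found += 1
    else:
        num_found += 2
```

Let's trace through this code step by step.

Initialize: num_found = 0
Entering loop: for k in range(12):

After execution: num_found = 18
18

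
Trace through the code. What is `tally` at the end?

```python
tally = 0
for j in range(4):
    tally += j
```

Let's trace through this code step by step.

Initialize: tally = 0
Entering loop: for j in range(4):

After execution: tally = 6
6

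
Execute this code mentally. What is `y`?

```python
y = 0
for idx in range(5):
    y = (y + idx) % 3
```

Let's trace through this code step by step.

Initialize: y = 0
Entering loop: for idx in range(5):

After execution: y = 1
1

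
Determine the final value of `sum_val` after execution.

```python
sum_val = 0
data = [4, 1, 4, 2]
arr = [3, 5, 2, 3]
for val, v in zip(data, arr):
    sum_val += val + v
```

Let's trace through this code step by step.

Initialize: sum_val = 0
Initialize: data = [4, 1, 4, 2]
Initialize: arr = [3, 5, 2, 3]
Entering loop: for val, v in zip(data, arr):

After execution: sum_val = 24
24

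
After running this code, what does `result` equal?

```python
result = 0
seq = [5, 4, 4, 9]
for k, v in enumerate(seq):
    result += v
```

Let's trace through this code step by step.

Initialize: result = 0
Initialize: seq = [5, 4, 4, 9]
Entering loop: for k, v in enumerate(seq):

After execution: result = 22
22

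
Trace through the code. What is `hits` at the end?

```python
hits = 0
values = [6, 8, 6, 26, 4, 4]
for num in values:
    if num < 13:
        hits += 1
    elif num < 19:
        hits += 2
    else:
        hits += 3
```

Let's trace through this code step by step.

Initialize: hits = 0
Initialize: values = [6, 8, 6, 26, 4, 4]
Entering loop: for num in values:

After execution: hits = 8
8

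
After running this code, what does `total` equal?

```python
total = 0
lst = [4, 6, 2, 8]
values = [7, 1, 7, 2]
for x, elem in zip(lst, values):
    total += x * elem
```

Let's trace through this code step by step.

Initialize: total = 0
Initialize: lst = [4, 6, 2, 8]
Initialize: values = [7, 1, 7, 2]
Entering loop: for x, elem in zip(lst, values):

After execution: total = 64
64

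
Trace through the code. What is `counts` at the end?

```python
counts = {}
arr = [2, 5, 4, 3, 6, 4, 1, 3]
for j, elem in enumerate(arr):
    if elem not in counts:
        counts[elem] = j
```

Let's trace through this code step by step.

Initialize: counts = {}
Initialize: arr = [2, 5, 4, 3, 6, 4, 1, 3]
Entering loop: for j, elem in enumerate(arr):

After execution: counts = {2: 0, 5: 1, 4: 2, 3: 3, 6: 4, 1: 6}
{2: 0, 5: 1, 4: 2, 3: 3, 6: 4, 1: 6}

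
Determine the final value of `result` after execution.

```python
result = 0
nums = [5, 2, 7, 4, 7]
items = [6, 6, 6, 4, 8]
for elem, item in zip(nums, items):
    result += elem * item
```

Let's trace through this code step by step.

Initialize: result = 0
Initialize: nums = [5, 2, 7, 4, 7]
Initialize: items = [6, 6, 6, 4, 8]
Entering loop: for elem, item in zip(nums, items):

After execution: result = 156
156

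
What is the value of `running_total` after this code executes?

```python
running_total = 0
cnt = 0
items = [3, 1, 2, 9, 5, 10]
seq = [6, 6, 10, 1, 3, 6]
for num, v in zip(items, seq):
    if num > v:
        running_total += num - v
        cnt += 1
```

Let's trace through this code step by step.

Initialize: running_total = 0
Initialize: cnt = 0
Initialize: items = [3, 1, 2, 9, 5, 10]
Initialize: seq = [6, 6, 10, 1, 3, 6]
Entering loop: for num, v in zip(items, seq):

After execution: running_total = 14
14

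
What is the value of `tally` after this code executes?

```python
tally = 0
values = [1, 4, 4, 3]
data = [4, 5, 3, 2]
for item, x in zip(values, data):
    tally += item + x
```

Let's trace through this code step by step.

Initialize: tally = 0
Initialize: values = [1, 4, 4, 3]
Initialize: data = [4, 5, 3, 2]
Entering loop: for item, x in zip(values, data):

After execution: tally = 26
26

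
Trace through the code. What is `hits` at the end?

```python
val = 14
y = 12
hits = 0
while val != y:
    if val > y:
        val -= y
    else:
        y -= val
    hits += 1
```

Let's trace through this code step by step.

Initialize: val = 14
Initialize: y = 12
Initialize: hits = 0
Entering loop: while val != y:

After execution: hits = 6
6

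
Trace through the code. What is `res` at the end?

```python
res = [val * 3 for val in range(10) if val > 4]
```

Let's trace through this code step by step.

Initialize: res = [val * 3 for val in range(10) if val > 4]

After execution: res = [15, 18, 21, 24, 27]
[15, 18, 21, 24, 27]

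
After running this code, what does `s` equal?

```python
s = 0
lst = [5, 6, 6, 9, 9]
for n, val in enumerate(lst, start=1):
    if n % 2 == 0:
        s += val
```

Let's trace through this code step by step.

Initialize: s = 0
Initialize: lst = [5, 6, 6, 9, 9]
Entering loop: for n, val in enumerate(lst, start=1):

After execution: s = 15
15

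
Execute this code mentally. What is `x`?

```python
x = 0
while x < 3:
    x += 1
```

Let's trace through this code step by step.

Initialize: x = 0
Entering loop: while x < 3:

After execution: x = 3
3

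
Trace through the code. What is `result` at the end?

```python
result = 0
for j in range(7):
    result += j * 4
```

Let's trace through this code step by step.

Initialize: result = 0
Entering loop: for j in range(7):

After execution: result = 84
84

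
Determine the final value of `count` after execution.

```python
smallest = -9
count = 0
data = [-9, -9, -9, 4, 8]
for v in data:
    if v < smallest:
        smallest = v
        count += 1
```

Let's trace through this code step by step.

Initialize: smallest = -9
Initialize: count = 0
Initialize: data = [-9, -9, -9, 4, 8]
Entering loop: for v in data:

After execution: count = 0
0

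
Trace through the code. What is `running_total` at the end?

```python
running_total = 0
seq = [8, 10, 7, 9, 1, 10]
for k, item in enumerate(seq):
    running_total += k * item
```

Let's trace through this code step by step.

Initialize: running_total = 0
Initialize: seq = [8, 10, 7, 9, 1, 10]
Entering loop: for k, item in enumerate(seq):

After execution: running_total = 105
105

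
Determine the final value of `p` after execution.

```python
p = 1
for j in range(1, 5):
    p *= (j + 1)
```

Let's trace through this code step by step.

Initialize: p = 1
Entering loop: for j in range(1, 5):

After execution: p = 120
120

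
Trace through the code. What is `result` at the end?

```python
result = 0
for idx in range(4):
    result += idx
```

Let's trace through this code step by step.

Initialize: result = 0
Entering loop: for idx in range(4):

After execution: result = 6
6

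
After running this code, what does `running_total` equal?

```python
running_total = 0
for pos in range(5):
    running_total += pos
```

Let's trace through this code step by step.

Initialize: running_total = 0
Entering loop: for pos in range(5):

After execution: running_total = 10
10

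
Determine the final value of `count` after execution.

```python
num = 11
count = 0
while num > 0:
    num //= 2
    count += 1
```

Let's trace through this code step by step.

Initialize: num = 11
Initialize: count = 0
Entering loop: while num > 0:

After execution: count = 4
4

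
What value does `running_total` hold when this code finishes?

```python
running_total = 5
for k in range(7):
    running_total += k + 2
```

Let's trace through this code step by step.

Initialize: running_total = 5
Entering loop: for k in range(7):

After execution: running_total = 40
40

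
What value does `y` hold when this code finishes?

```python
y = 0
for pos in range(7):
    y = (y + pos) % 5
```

Let's trace through this code step by step.

Initialize: y = 0
Entering loop: for pos in range(7):

After execution: y = 1
1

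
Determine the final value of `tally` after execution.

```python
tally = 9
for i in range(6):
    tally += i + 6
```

Let's trace through this code step by step.

Initialize: tally = 9
Entering loop: for i in range(6):

After execution: tally = 60
60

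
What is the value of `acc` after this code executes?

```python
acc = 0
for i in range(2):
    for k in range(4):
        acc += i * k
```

Let's trace through this code step by step.

Initialize: acc = 0
Entering loop: for i in range(2):

After execution: acc = 6
6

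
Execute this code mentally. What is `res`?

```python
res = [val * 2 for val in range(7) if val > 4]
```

Let's trace through this code step by step.

Initialize: res = [val * 2 for val in range(7) if val > 4]

After execution: res = [10, 12]
[10, 12]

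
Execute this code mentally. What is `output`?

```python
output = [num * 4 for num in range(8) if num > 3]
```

Let's trace through this code step by step.

Initialize: output = [num * 4 for num in range(8) if num > 3]

After execution: output = [16, 20, 24, 28]
[16, 20, 24, 28]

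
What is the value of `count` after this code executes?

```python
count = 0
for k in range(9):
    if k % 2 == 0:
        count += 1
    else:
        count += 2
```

Let's trace through this code step by step.

Initialize: count = 0
Entering loop: for k in range(9):

After execution: count = 13
13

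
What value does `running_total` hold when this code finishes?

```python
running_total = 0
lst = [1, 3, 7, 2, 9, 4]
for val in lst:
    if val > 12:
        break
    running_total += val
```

Let's trace through this code step by step.

Initialize: running_total = 0
Initialize: lst = [1, 3, 7, 2, 9, 4]
Entering loop: for val in lst:

After execution: running_total = 26
26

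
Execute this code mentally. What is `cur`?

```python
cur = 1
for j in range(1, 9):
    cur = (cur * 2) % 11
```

Let's trace through this code step by step.

Initialize: cur = 1
Entering loop: for j in range(1, 9):

After execution: cur = 3
3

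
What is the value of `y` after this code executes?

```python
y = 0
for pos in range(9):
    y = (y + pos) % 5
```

Let's trace through this code step by step.

Initialize: y = 0
Entering loop: for pos in range(9):

After execution: y = 1
1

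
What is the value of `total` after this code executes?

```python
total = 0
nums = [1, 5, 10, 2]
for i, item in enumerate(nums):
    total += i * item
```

Let's trace through this code step by step.

Initialize: total = 0
Initialize: nums = [1, 5, 10, 2]
Entering loop: for i, item in enumerate(nums):

After execution: total = 31
31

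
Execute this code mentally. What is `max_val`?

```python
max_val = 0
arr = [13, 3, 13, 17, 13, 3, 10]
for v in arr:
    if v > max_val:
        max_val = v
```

Let's trace through this code step by step.

Initialize: max_val = 0
Initialize: arr = [13, 3, 13, 17, 13, 3, 10]
Entering loop: for v in arr:

After execution: max_val = 17
17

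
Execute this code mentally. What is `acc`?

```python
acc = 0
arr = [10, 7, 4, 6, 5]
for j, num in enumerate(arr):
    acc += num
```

Let's trace through this code step by step.

Initialize: acc = 0
Initialize: arr = [10, 7, 4, 6, 5]
Entering loop: for j, num in enumerate(arr):

After execution: acc = 32
32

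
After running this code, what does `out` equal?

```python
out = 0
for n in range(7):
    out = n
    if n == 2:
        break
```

Let's trace through this code step by step.

Initialize: out = 0
Entering loop: for n in range(7):

After execution: out = 2
2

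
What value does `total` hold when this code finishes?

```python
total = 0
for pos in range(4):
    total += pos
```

Let's trace through this code step by step.

Initialize: total = 0
Entering loop: for pos in range(4):

After execution: total = 6
6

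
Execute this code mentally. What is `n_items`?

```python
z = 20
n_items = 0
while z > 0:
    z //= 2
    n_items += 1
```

Let's trace through this code step by step.

Initialize: z = 20
Initialize: n_items = 0
Entering loop: while z > 0:

After execution: n_items = 5
5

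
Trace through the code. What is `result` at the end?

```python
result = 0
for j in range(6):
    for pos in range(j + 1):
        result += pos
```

Let's trace through this code step by step.

Initialize: result = 0
Entering loop: for j in range(6):

After execution: result = 35
35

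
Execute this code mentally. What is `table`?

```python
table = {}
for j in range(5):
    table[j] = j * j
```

Let's trace through this code step by step.

Initialize: table = {}
Entering loop: for j in range(5):

After execution: table = {0: 0, 1: 1, 2: 4, 3: 9, 4: 16}
{0: 0, 1: 1, 2: 4, 3: 9, 4: 16}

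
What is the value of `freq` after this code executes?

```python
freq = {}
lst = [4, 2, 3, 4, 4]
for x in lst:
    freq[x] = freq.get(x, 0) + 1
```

Let's trace through this code step by step.

Initialize: freq = {}
Initialize: lst = [4, 2, 3, 4, 4]
Entering loop: for x in lst:

After execution: freq = {4: 3, 2: 1, 3: 1}
{4: 3, 2: 1, 3: 1}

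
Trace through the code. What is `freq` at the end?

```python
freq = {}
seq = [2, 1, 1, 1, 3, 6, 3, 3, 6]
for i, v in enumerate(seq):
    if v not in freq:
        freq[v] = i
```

Let's trace through this code step by step.

Initialize: freq = {}
Initialize: seq = [2, 1, 1, 1, 3, 6, 3, 3, 6]
Entering loop: for i, v in enumerate(seq):

After execution: freq = {2: 0, 1: 1, 3: 4, 6: 5}
{2: 0, 1: 1, 3: 4, 6: 5}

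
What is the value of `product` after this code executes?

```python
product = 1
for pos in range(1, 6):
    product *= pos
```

Let's trace through this code step by step.

Initialize: product = 1
Entering loop: for pos in range(1, 6):

After execution: product = 120
120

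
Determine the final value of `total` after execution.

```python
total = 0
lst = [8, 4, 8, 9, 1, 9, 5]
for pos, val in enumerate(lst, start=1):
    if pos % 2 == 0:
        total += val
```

Let's trace through this code step by step.

Initialize: total = 0
Initialize: lst = [8, 4, 8, 9, 1, 9, 5]
Entering loop: for pos, val in enumerate(lst, start=1):

After execution: total = 22
22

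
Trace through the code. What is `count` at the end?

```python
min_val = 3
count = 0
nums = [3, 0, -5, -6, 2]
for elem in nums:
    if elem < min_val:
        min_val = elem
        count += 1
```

Let's trace through this code step by step.

Initialize: min_val = 3
Initialize: count = 0
Initialize: nums = [3, 0, -5, -6, 2]
Entering loop: for elem in nums:

After execution: count = 3
3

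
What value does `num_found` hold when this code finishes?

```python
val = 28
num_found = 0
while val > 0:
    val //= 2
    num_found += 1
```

Let's trace through this code step by step.

Initialize: val = 28
Initialize: num_found = 0
Entering loop: while val > 0:

After execution: num_found = 5
5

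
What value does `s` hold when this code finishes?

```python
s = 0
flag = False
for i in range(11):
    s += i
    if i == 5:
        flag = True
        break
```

Let's trace through this code step by step.

Initialize: s = 0
Initialize: flag = False
Entering loop: for i in range(11):

After execution: s = 15
15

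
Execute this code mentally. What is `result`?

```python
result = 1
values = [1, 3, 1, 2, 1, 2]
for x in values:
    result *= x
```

Let's trace through this code step by step.

Initialize: result = 1
Initialize: values = [1, 3, 1, 2, 1, 2]
Entering loop: for x in values:

After execution: result = 12
12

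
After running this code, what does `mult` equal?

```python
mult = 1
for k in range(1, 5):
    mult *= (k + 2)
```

Let's trace through this code step by step.

Initialize: mult = 1
Entering loop: for k in range(1, 5):

After execution: mult = 360
360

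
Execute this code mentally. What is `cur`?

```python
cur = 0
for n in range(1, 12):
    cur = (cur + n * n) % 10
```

Let's trace through this code step by step.

Initialize: cur = 0
Entering loop: for n in range(1, 12):

After execution: cur = 6
6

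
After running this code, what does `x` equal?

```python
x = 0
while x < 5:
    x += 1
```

Let's trace through this code step by step.

Initialize: x = 0
Entering loop: while x < 5:

After execution: x = 5
5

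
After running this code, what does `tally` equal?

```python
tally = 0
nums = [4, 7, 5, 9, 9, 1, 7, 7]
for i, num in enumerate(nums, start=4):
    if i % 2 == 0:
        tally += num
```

Let's trace through this code step by step.

Initialize: tally = 0
Initialize: nums = [4, 7, 5, 9, 9, 1, 7, 7]
Entering loop: for i, num in enumerate(nums, start=4):

After execution: tally = 25
25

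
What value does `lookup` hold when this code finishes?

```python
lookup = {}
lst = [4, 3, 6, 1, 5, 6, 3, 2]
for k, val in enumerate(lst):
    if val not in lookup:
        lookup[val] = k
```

Let's trace through this code step by step.

Initialize: lookup = {}
Initialize: lst = [4, 3, 6, 1, 5, 6, 3, 2]
Entering loop: for k, val in enumerate(lst):

After execution: lookup = {4: 0, 3: 1, 6: 2, 1: 3, 5: 4, 2: 7}
{4: 0, 3: 1, 6: 2, 1: 3, 5: 4, 2: 7}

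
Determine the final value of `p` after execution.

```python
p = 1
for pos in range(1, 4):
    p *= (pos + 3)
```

Let's trace through this code step by step.

Initialize: p = 1
Entering loop: for pos in range(1, 4):

After execution: p = 120
120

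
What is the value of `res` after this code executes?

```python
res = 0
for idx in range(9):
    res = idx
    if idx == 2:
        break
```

Let's trace through this code step by step.

Initialize: res = 0
Entering loop: for idx in range(9):

After execution: res = 2
2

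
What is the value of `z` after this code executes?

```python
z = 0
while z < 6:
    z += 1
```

Let's trace through this code step by step.

Initialize: z = 0
Entering loop: while z < 6:

After execution: z = 6
6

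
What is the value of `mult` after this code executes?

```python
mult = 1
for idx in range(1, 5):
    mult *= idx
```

Let's trace through this code step by step.

Initialize: mult = 1
Entering loop: for idx in range(1, 5):

After execution: mult = 24
24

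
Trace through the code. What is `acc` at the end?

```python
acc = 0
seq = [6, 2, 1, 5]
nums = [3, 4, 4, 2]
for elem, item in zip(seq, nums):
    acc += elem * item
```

Let's trace through this code step by step.

Initialize: acc = 0
Initialize: seq = [6, 2, 1, 5]
Initialize: nums = [3, 4, 4, 2]
Entering loop: for elem, item in zip(seq, nums):

After execution: acc = 40
40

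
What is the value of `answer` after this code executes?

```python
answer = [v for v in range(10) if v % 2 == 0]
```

Let's trace through this code step by step.

Initialize: answer = [v for v in range(10) if v % 2 == 0]

After execution: answer = [0, 2, 4, 6, 8]
[0, 2, 4, 6, 8]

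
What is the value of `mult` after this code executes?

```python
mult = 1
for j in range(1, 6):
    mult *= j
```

Let's trace through this code step by step.

Initialize: mult = 1
Entering loop: for j in range(1, 6):

After execution: mult = 120
120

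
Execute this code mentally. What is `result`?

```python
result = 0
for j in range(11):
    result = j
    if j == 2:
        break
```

Let's trace through this code step by step.

Initialize: result = 0
Entering loop: for j in range(11):

After execution: result = 2
2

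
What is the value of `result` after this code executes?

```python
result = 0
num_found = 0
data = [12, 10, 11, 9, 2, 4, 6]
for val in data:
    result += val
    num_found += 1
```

Let's trace through this code step by step.

Initialize: result = 0
Initialize: num_found = 0
Initialize: data = [12, 10, 11, 9, 2, 4, 6]
Entering loop: for val in data:

After execution: result = 54
54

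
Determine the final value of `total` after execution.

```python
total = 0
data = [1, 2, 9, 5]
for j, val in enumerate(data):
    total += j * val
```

Let's trace through this code step by step.

Initialize: total = 0
Initialize: data = [1, 2, 9, 5]
Entering loop: for j, val in enumerate(data):

After execution: total = 35
35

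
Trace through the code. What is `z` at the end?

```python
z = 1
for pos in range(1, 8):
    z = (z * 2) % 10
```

Let's trace through this code step by step.

Initialize: z = 1
Entering loop: for pos in range(1, 8):

After execution: z = 8
8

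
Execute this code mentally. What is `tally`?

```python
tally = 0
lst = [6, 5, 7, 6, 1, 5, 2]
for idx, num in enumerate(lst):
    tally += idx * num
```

Let's trace through this code step by step.

Initialize: tally = 0
Initialize: lst = [6, 5, 7, 6, 1, 5, 2]
Entering loop: for idx, num in enumerate(lst):

After execution: tally = 78
78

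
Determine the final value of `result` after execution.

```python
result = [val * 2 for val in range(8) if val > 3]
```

Let's trace through this code step by step.

Initialize: result = [val * 2 for val in range(8) if val > 3]

After execution: result = [8, 10, 12, 14]
[8, 10, 12, 14]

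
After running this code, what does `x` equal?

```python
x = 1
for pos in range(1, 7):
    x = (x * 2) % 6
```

Let's trace through this code step by step.

Initialize: x = 1
Entering loop: for pos in range(1, 7):

After execution: x = 4
4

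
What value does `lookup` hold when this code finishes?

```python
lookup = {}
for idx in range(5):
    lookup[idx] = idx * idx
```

Let's trace through this code step by step.

Initialize: lookup = {}
Entering loop: for idx in range(5):

After execution: lookup = {0: 0, 1: 1, 2: 4, 3: 9, 4: 16}
{0: 0, 1: 1, 2: 4, 3: 9, 4: 16}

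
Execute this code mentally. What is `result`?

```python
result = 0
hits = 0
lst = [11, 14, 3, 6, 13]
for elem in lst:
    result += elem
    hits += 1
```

Let's trace through this code step by step.

Initialize: result = 0
Initialize: hits = 0
Initialize: lst = [11, 14, 3, 6, 13]
Entering loop: for elem in lst:

After execution: result = 47
47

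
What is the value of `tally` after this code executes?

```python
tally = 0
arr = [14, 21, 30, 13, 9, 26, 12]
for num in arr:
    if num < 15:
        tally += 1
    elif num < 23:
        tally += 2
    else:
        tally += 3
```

Let's trace through this code step by step.

Initialize: tally = 0
Initialize: arr = [14, 21, 30, 13, 9, 26, 12]
Entering loop: for num in arr:

After execution: tally = 12
12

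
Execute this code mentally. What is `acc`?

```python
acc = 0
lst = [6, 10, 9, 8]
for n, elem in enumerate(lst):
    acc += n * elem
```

Let's trace through this code step by step.

Initialize: acc = 0
Initialize: lst = [6, 10, 9, 8]
Entering loop: for n, elem in enumerate(lst):

After execution: acc = 52
52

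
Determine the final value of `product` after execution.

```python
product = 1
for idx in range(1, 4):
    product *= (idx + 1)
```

Let's trace through this code step by step.

Initialize: product = 1
Entering loop: for idx in range(1, 4):

After execution: product = 24
24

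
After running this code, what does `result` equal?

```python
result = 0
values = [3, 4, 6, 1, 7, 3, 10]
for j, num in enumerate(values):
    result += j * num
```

Let's trace through this code step by step.

Initialize: result = 0
Initialize: values = [3, 4, 6, 1, 7, 3, 10]
Entering loop: for j, num in enumerate(values):

After execution: result = 122
122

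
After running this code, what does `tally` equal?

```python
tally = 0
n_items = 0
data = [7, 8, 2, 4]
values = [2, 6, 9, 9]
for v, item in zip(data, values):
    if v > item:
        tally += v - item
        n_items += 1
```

Let's trace through this code step by step.

Initialize: tally = 0
Initialize: n_items = 0
Initialize: data = [7, 8, 2, 4]
Initialize: values = [2, 6, 9, 9]
Entering loop: for v, item in zip(data, values):

After execution: tally = 7
7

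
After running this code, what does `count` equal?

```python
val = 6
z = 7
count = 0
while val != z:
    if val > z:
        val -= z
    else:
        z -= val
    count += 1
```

Let's trace through this code step by step.

Initialize: val = 6
Initialize: z = 7
Initialize: count = 0
Entering loop: while val != z:

After execution: count = 6
6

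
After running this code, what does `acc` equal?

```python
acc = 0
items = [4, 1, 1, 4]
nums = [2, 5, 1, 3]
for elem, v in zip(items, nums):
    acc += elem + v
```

Let's trace through this code step by step.

Initialize: acc = 0
Initialize: items = [4, 1, 1, 4]
Initialize: nums = [2, 5, 1, 3]
Entering loop: for elem, v in zip(items, nums):

After execution: acc = 21
21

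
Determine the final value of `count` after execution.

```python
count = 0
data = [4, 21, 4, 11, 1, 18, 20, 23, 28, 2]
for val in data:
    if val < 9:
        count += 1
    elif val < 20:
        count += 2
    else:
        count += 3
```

Let's trace through this code step by step.

Initialize: count = 0
Initialize: data = [4, 21, 4, 11, 1, 18, 20, 23, 28, 2]
Entering loop: for val in data:

After execution: count = 20
20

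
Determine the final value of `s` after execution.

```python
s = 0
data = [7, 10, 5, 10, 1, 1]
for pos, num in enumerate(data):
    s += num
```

Let's trace through this code step by step.

Initialize: s = 0
Initialize: data = [7, 10, 5, 10, 1, 1]
Entering loop: for pos, num in enumerate(data):

After execution: s = 34
34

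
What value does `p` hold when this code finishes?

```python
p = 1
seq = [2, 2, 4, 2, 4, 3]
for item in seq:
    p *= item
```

Let's trace through this code step by step.

Initialize: p = 1
Initialize: seq = [2, 2, 4, 2, 4, 3]
Entering loop: for item in seq:

After execution: p = 384
384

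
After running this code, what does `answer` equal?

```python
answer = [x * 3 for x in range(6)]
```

Let's trace through this code step by step.

Initialize: answer = [x * 3 for x in range(6)]

After execution: answer = [0, 3, 6, 9, 12, 15]
[0, 3, 6, 9, 12, 15]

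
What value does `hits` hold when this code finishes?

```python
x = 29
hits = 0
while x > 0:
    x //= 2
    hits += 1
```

Let's trace through this code step by step.

Initialize: x = 29
Initialize: hits = 0
Entering loop: while x > 0:

After execution: hits = 5
5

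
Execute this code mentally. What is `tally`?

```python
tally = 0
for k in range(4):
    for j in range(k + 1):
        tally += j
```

Let's trace through this code step by step.

Initialize: tally = 0
Entering loop: for k in range(4):

After execution: tally = 10
10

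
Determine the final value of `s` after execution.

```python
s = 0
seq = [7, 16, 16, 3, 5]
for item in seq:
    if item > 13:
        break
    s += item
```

Let's trace through this code step by step.

Initialize: s = 0
Initialize: seq = [7, 16, 16, 3, 5]
Entering loop: for item in seq:

After execution: s = 7
7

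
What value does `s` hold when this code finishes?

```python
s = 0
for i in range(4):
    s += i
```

Let's trace through this code step by step.

Initialize: s = 0
Entering loop: for i in range(4):

After execution: s = 6
6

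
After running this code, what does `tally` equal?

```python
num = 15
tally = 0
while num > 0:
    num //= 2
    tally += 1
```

Let's trace through this code step by step.

Initialize: num = 15
Initialize: tally = 0
Entering loop: while num > 0:

After execution: tally = 4
4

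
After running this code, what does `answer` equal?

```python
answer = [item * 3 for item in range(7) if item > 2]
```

Let's trace through this code step by step.

Initialize: answer = [item * 3 for item in range(7) if item > 2]

After execution: answer = [9, 12, 15, 18]
[9, 12, 15, 18]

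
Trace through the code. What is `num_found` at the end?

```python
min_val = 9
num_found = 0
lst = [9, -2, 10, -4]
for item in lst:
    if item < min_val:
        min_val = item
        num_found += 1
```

Let's trace through this code step by step.

Initialize: min_val = 9
Initialize: num_found = 0
Initialize: lst = [9, -2, 10, -4]
Entering loop: for item in lst:

After execution: num_found = 2
2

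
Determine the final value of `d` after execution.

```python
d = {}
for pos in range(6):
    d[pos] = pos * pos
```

Let's trace through this code step by step.

Initialize: d = {}
Entering loop: for pos in range(6):

After execution: d = {0: 0, 1: 1, 2: 4, 3: 9, 4: 16, 5: 25}
{0: 0, 1: 1, 2: 4, 3: 9, 4: 16, 5: 25}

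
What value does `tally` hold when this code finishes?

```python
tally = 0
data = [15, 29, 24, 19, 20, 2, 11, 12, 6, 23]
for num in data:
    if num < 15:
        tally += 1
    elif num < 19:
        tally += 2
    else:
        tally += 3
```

Let's trace through this code step by step.

Initialize: tally = 0
Initialize: data = [15, 29, 24, 19, 20, 2, 11, 12, 6, 23]
Entering loop: for num in data:

After execution: tally = 21
21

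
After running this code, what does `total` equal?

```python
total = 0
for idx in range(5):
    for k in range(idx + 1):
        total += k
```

Let's trace through this code step by step.

Initialize: total = 0
Entering loop: for idx in range(5):

After execution: total = 20
20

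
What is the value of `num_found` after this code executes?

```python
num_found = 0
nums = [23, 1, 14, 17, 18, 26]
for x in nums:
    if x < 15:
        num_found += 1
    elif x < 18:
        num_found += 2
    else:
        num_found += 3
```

Let's trace through this code step by step.

Initialize: num_found = 0
Initialize: nums = [23, 1, 14, 17, 18, 26]
Entering loop: for x in nums:

After execution: num_found = 13
13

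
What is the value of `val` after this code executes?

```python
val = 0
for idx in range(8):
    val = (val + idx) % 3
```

Let's trace through this code step by step.

Initialize: val = 0
Entering loop: for idx in range(8):

After execution: val = 1
1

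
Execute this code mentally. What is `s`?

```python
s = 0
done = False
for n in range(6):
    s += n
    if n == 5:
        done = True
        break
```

Let's trace through this code step by step.

Initialize: s = 0
Initialize: done = False
Entering loop: for n in range(6):

After execution: s = 15
15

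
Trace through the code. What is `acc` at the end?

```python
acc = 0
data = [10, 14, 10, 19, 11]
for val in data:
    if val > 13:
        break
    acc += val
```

Let's trace through this code step by step.

Initialize: acc = 0
Initialize: data = [10, 14, 10, 19, 11]
Entering loop: for val in data:

After execution: acc = 10
10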